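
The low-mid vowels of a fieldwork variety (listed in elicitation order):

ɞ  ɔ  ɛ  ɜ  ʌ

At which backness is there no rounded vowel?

Unrounded: /ɛ/ (front), /ɜ/ (central), /ʌ/ (back).
Rounded: /ɞ/ (central), /ɔ/ (back).
Every backness has a rounded member except front, where /œ/ would be expected.

front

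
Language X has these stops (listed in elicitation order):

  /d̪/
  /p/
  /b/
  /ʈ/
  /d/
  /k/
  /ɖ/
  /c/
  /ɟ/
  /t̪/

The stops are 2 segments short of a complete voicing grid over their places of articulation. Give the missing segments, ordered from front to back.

/t/, /ɡ/

place of articulation  voiceless  voiced  
bilabial          p         b       
dental            t̪        d̪      
alveolar          —         d       
retroflex         ʈ         ɖ       
palatal           c         ɟ       
velar             k         —       
Gaps, from front to back: alveolar lacks voiceless (/t/); velar lacks voiced (/ɡ/).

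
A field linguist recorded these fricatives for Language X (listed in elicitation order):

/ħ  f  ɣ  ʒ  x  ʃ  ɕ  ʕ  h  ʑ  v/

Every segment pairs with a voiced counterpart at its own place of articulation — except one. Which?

Labiodental: /f/ ~ /v/
Postalveolar: /ʃ/ ~ /ʒ/
Alveolo-palatal: /ɕ/ ~ /ʑ/
Velar: /x/ ~ /ɣ/
Pharyngeal: /ħ/ ~ /ʕ/
Glottal: only /h/ (voiceless); no voiced partner.
So /h/ is the unpaired segment.

/h/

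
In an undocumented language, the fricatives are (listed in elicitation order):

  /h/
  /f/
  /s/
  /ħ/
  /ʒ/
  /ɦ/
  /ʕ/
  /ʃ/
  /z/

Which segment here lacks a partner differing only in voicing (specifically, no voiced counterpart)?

/f/

Alveolar: /s/ ~ /z/
Postalveolar: /ʃ/ ~ /ʒ/
Pharyngeal: /ħ/ ~ /ʕ/
Glottal: /h/ ~ /ɦ/
Labiodental: only /f/ (voiceless); no voiced partner.
So /f/ is the unpaired segment.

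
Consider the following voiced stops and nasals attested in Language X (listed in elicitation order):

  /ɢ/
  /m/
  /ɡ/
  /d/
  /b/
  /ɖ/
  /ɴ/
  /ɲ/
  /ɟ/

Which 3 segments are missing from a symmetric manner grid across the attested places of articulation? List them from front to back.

place of articulation  oral stop  nasal   
bilabial          b         m       
alveolar          d         —       
retroflex         ɖ         —       
palatal           ɟ         ɲ       
velar             ɡ         —       
uvular            ɢ         ɴ       
Gaps, from front to back: alveolar lacks nasal (/n/); retroflex lacks nasal (/ɳ/); velar lacks nasal (/ŋ/).

/n/, /ɳ/, /ŋ/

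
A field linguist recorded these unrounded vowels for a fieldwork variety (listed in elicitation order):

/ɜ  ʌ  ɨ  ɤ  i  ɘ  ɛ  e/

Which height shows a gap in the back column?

high: front /i/, central /ɨ/, back —.
high-mid: front /e/, central /ɘ/, back /ɤ/.
low-mid: front /ɛ/, central /ɜ/, back /ʌ/.
Every height has a back member except high, where /ɯ/ would be expected.

high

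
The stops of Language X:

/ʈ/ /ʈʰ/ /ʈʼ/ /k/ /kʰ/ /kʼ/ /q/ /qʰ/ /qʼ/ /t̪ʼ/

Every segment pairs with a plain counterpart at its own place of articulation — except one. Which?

Retroflex: /ʈ/ ~ /ʈʰ/ ~ /ʈʼ/
Velar: /k/ ~ /kʰ/ ~ /kʼ/
Uvular: /q/ ~ /qʰ/ ~ /qʼ/
Dental: only /t̪ʼ/ (ejective); no plain partner.
So /t̪ʼ/ is the unpaired segment.

/t̪ʼ/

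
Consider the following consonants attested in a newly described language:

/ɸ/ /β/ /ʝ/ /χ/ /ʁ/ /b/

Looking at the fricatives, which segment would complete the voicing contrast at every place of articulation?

Voiceless: /ɸ/ (bilabial), /χ/ (uvular).
Voiced: /β/ (bilabial), /ʝ/ (palatal), /ʁ/ (uvular).
The palatal row has no voiceless member, so the gap is the voiceless palatal fricative /ç/.

/ç/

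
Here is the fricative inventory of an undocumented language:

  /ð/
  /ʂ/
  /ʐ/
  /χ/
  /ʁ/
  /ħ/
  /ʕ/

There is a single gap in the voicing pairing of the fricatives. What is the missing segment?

place of articulation  voiceless  voiced  
dental            —         ð       
retroflex         ʂ         ʐ       
uvular            χ         ʁ       
pharyngeal        ħ         ʕ       
The dental row has no voiceless member, so the gap is the voiceless dental fricative /θ/.

/θ/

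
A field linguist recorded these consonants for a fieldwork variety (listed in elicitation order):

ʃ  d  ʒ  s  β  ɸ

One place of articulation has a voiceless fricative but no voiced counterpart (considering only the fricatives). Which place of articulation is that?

place of articulation  voiceless  voiced  
bilabial          ɸ         β       
alveolar          s         —       
postalveolar      ʃ         ʒ       
Every place of articulation has a voiced member except alveolar, where /z/ would be expected.

alveolar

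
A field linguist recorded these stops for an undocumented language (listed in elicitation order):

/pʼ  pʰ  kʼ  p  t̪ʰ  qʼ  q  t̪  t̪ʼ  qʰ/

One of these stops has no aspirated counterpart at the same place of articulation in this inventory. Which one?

Bilabial: /p/ ~ /pʰ/ ~ /pʼ/
Dental: /t̪/ ~ /t̪ʰ/ ~ /t̪ʼ/
Uvular: /q/ ~ /qʰ/ ~ /qʼ/
Velar: only /kʼ/ (ejective); no aspirated partner.
So /kʼ/ is the unpaired segment.

/kʼ/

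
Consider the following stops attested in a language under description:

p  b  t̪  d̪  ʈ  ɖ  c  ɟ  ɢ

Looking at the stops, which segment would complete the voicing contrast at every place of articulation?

/q/

bilabial: voiceless /p/, voiced /b/.
dental: voiceless /t̪/, voiced /d̪/.
retroflex: voiceless /ʈ/, voiced /ɖ/.
palatal: voiceless /c/, voiced /ɟ/.
uvular: voiceless —, voiced /ɢ/.
The uvular row has no voiceless member, so the gap is the voiceless uvular stop /q/.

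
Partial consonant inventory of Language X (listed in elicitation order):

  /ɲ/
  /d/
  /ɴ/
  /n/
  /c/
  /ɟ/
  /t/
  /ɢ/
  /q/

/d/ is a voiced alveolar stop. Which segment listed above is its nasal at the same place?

The nasal at the same place is an alveolar nasal — in this inventory, /n/.

/n/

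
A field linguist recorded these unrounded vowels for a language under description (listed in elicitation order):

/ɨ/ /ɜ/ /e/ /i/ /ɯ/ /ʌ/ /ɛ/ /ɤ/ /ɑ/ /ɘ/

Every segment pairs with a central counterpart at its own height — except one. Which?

High: /i/ ~ /ɨ/ ~ /ɯ/
High-mid: /e/ ~ /ɘ/ ~ /ɤ/
Low-mid: /ɛ/ ~ /ɜ/ ~ /ʌ/
Low: only /ɑ/ (back); no central partner.
So /ɑ/ is the unpaired segment.

/ɑ/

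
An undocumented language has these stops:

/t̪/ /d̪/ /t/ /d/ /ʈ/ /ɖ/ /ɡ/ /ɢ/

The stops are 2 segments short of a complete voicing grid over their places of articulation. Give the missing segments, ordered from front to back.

place of articulation  voiceless  voiced  
dental            t̪        d̪      
alveolar          t         d       
retroflex         ʈ         ɖ       
velar             —         ɡ       
uvular            —         ɢ       
Gaps, from front to back: velar lacks voiceless (/k/); uvular lacks voiceless (/q/).

/k/, /q/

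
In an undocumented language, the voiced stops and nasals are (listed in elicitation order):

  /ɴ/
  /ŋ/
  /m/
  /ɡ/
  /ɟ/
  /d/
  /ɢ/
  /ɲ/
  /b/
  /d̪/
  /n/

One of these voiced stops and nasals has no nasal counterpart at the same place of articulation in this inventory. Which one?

/d̪/

Bilabial: /b/ ~ /m/
Alveolar: /d/ ~ /n/
Palatal: /ɟ/ ~ /ɲ/
Velar: /ɡ/ ~ /ŋ/
Uvular: /ɢ/ ~ /ɴ/
Dental: only /d̪/ (oral stop); no nasal partner.
So /d̪/ is the unpaired segment.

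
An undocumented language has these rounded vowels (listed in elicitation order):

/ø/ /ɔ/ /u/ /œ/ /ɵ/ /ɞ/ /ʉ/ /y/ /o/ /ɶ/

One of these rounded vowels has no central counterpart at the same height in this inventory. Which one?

/ɶ/

High: /y/ ~ /ʉ/ ~ /u/
High-mid: /ø/ ~ /ɵ/ ~ /o/
Low-mid: /œ/ ~ /ɞ/ ~ /ɔ/
Low: only /ɶ/ (front); no central partner.
So /ɶ/ is the unpaired segment.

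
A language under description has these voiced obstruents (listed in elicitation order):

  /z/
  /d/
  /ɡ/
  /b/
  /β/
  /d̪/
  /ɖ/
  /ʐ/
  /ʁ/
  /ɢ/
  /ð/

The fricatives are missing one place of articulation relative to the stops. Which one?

Stop: /b/ (bilabial), /d̪/ (dental), /d/ (alveolar), /ɖ/ (retroflex), /ɡ/ (velar), /ɢ/ (uvular).
Fricative: /β/ (bilabial), /ð/ (dental), /z/ (alveolar), /ʐ/ (retroflex), /ʁ/ (uvular).
Every place of articulation has a fricative member except velar, where /ɣ/ would be expected.

velar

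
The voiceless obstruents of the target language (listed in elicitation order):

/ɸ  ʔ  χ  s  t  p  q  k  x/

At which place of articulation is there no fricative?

glottal

place of articulation  stop      fricative
bilabial          p         ɸ       
alveolar          t         s       
velar             k         x       
uvular            q         χ       
glottal           ʔ         —       
Every place of articulation has a fricative member except glottal, where /h/ would be expected.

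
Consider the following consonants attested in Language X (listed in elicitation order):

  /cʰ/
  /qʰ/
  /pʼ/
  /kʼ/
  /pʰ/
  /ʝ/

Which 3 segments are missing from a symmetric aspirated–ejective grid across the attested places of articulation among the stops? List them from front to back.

/cʼ/, /kʰ/, /qʼ/

bilabial: aspirated /pʰ/, ejective /pʼ/.
palatal: aspirated /cʰ/, ejective —.
velar: aspirated —, ejective /kʼ/.
uvular: aspirated /qʰ/, ejective —.
Gaps, from front to back: palatal lacks ejective (/cʼ/); velar lacks aspirated (/kʰ/); uvular lacks ejective (/qʼ/).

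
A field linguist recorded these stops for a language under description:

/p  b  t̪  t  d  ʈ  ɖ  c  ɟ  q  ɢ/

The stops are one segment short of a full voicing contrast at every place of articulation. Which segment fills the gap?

bilabial: voiceless /p/, voiced /b/.
dental: voiceless /t̪/, voiced —.
alveolar: voiceless /t/, voiced /d/.
retroflex: voiceless /ʈ/, voiced /ɖ/.
palatal: voiceless /c/, voiced /ɟ/.
uvular: voiceless /q/, voiced /ɢ/.
The dental row has no voiced member, so the gap is the voiced dental stop /d̪/.

/d̪/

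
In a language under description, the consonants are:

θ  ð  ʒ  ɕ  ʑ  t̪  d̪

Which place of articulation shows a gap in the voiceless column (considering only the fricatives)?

place of articulation  voiceless  voiced  
dental            θ         ð       
postalveolar      —         ʒ       
alveolo-palatal   ɕ         ʑ       
Every place of articulation has a voiceless member except postalveolar, where /ʃ/ would be expected.

postalveolar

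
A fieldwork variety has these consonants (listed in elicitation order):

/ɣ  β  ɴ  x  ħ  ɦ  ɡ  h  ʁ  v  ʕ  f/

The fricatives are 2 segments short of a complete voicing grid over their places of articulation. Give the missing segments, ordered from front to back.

Voiceless: /f/ (labiodental), /x/ (velar), /ħ/ (pharyngeal), /h/ (glottal).
Voiced: /β/ (bilabial), /v/ (labiodental), /ɣ/ (velar), /ʁ/ (uvular), /ʕ/ (pharyngeal), /ɦ/ (glottal).
Gaps, from front to back: bilabial lacks voiceless (/ɸ/); uvular lacks voiceless (/χ/).

/ɸ/, /χ/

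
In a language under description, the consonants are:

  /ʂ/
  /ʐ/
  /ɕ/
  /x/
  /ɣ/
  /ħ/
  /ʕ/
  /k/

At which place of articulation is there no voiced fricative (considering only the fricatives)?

alveolo-palatal

Voiceless: /ʂ/ (retroflex), /ɕ/ (alveolo-palatal), /x/ (velar), /ħ/ (pharyngeal).
Voiced: /ʐ/ (retroflex), /ɣ/ (velar), /ʕ/ (pharyngeal).
Every place of articulation has a voiced member except alveolo-palatal, where /ʑ/ would be expected.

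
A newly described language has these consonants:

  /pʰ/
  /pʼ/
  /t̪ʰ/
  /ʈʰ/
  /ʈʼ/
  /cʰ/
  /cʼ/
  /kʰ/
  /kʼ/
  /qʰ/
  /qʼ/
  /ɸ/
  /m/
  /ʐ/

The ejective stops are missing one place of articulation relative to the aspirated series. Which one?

dental

Aspirated: /pʰ/ (bilabial), /t̪ʰ/ (dental), /ʈʰ/ (retroflex), /cʰ/ (palatal), /kʰ/ (velar), /qʰ/ (uvular).
Ejective: /pʼ/ (bilabial), /ʈʼ/ (retroflex), /cʼ/ (palatal), /kʼ/ (velar), /qʼ/ (uvular).
Every place of articulation has an ejective member except dental, where /t̪ʼ/ would be expected.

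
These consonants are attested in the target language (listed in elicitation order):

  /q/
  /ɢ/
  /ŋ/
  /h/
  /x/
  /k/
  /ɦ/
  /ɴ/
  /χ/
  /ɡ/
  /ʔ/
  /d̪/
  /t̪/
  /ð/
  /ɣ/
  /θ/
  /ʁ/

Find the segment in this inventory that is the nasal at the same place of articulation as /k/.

/ŋ/

/k/ is a voiceless velar stop.
The nasal at the same place is a velar nasal — in this inventory, /ŋ/.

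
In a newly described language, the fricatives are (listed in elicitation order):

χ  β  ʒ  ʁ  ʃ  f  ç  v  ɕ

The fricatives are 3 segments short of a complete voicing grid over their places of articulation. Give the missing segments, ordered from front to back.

Voiceless: /f/ (labiodental), /ʃ/ (postalveolar), /ɕ/ (alveolo-palatal), /ç/ (palatal), /χ/ (uvular).
Voiced: /β/ (bilabial), /v/ (labiodental), /ʒ/ (postalveolar), /ʁ/ (uvular).
Gaps, from front to back: bilabial lacks voiceless (/ɸ/); alveolo-palatal lacks voiced (/ʑ/); palatal lacks voiced (/ʝ/).

/ɸ/, /ʑ/, /ʝ/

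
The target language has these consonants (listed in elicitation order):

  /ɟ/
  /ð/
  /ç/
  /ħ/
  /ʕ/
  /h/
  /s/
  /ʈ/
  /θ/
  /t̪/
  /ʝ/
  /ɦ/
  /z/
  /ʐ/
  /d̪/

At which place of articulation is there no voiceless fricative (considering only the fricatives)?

retroflex

dental: voiceless /θ/, voiced /ð/.
alveolar: voiceless /s/, voiced /z/.
retroflex: voiceless —, voiced /ʐ/.
palatal: voiceless /ç/, voiced /ʝ/.
pharyngeal: voiceless /ħ/, voiced /ʕ/.
glottal: voiceless /h/, voiced /ɦ/.
Every place of articulation has a voiceless member except retroflex, where /ʂ/ would be expected.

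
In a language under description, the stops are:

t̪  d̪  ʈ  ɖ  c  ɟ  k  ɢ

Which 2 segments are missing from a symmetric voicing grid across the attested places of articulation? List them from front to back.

/ɡ/, /q/

dental: voiceless /t̪/, voiced /d̪/.
retroflex: voiceless /ʈ/, voiced /ɖ/.
palatal: voiceless /c/, voiced /ɟ/.
velar: voiceless /k/, voiced —.
uvular: voiceless —, voiced /ɢ/.
Gaps, from front to back: velar lacks voiced (/ɡ/); uvular lacks voiceless (/q/).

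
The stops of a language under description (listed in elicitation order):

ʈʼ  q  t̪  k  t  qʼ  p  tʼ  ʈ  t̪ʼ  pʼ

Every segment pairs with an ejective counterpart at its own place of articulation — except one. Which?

Bilabial: /p/ ~ /pʼ/
Dental: /t̪/ ~ /t̪ʼ/
Alveolar: /t/ ~ /tʼ/
Retroflex: /ʈ/ ~ /ʈʼ/
Uvular: /q/ ~ /qʼ/
Velar: only /k/ (plain); no ejective partner.
So /k/ is the unpaired segment.

/k/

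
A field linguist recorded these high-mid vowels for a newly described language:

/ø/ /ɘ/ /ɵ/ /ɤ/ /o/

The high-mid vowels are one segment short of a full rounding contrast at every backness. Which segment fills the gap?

/e/

backness          unrounded  rounded 
front             —         ø       
central           ɘ         ɵ       
back              ɤ         o       
The front row has no unrounded member, so the gap is the front unrounded vowel /e/.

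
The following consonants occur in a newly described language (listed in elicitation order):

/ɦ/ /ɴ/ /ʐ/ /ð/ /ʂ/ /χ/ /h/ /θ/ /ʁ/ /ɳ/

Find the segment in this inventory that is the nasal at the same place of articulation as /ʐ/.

/ʐ/ is a voiced retroflex fricative.
The nasal at the same place is a retroflex nasal — in this inventory, /ɳ/.

/ɳ/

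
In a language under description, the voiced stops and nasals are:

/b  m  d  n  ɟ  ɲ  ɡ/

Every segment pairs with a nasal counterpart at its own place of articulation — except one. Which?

Bilabial: /b/ ~ /m/
Alveolar: /d/ ~ /n/
Palatal: /ɟ/ ~ /ɲ/
Velar: only /ɡ/ (oral stop); no nasal partner.
So /ɡ/ is the unpaired segment.

/ɡ/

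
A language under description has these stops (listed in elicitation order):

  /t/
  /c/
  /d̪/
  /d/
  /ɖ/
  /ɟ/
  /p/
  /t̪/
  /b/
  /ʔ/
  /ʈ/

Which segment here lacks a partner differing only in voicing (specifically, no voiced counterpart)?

Bilabial: /p/ ~ /b/
Dental: /t̪/ ~ /d̪/
Alveolar: /t/ ~ /d/
Retroflex: /ʈ/ ~ /ɖ/
Palatal: /c/ ~ /ɟ/
Glottal: only /ʔ/ (voiceless); no voiced partner.
So /ʔ/ is the unpaired segment.

/ʔ/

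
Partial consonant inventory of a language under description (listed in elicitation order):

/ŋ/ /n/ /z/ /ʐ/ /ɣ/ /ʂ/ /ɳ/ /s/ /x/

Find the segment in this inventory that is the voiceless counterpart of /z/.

/s/

/z/ is a voiced alveolar fricative.
The voiceless counterpart is a voiceless alveolar fricative — in this inventory, /s/.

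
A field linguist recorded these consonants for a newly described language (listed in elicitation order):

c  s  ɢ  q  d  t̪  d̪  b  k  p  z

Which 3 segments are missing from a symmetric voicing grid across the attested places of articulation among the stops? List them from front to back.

/t/, /ɟ/, /ɡ/

bilabial: voiceless /p/, voiced /b/.
dental: voiceless /t̪/, voiced /d̪/.
alveolar: voiceless —, voiced /d/.
palatal: voiceless /c/, voiced —.
velar: voiceless /k/, voiced —.
uvular: voiceless /q/, voiced /ɢ/.
Gaps, from front to back: alveolar lacks voiceless (/t/); palatal lacks voiced (/ɟ/); velar lacks voiced (/ɡ/).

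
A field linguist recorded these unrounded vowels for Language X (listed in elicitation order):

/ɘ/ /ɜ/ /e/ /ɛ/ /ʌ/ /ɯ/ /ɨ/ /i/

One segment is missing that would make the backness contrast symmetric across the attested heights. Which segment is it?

/ɤ/

high: front /i/, central /ɨ/, back /ɯ/.
high-mid: front /e/, central /ɘ/, back —.
low-mid: front /ɛ/, central /ɜ/, back /ʌ/.
The high-mid row has no back member, so the gap is the high-mid back unrounded vowel /ɤ/.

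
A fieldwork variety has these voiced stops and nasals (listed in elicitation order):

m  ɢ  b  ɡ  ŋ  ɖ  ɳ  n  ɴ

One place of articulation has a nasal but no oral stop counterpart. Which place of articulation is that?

alveolar

Oral stop: /b/ (bilabial), /ɖ/ (retroflex), /ɡ/ (velar), /ɢ/ (uvular).
Nasal: /m/ (bilabial), /n/ (alveolar), /ɳ/ (retroflex), /ŋ/ (velar), /ɴ/ (uvular).
Every place of articulation has an oral stop member except alveolar, where /d/ would be expected.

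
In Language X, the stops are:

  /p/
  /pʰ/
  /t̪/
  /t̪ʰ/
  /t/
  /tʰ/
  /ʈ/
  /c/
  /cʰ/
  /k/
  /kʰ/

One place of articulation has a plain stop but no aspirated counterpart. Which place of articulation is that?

bilabial: plain /p/, aspirated /pʰ/.
dental: plain /t̪/, aspirated /t̪ʰ/.
alveolar: plain /t/, aspirated /tʰ/.
retroflex: plain /ʈ/, aspirated —.
palatal: plain /c/, aspirated /cʰ/.
velar: plain /k/, aspirated /kʰ/.
Every place of articulation has an aspirated member except retroflex, where /ʈʰ/ would be expected.

retroflex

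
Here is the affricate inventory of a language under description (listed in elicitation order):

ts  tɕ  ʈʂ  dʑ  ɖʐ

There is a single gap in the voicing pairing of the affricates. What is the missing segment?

/dz/

alveolar: voiceless /ts/, voiced —.
retroflex: voiceless /ʈʂ/, voiced /ɖʐ/.
alveolo-palatal: voiceless /tɕ/, voiced /dʑ/.
The alveolar row has no voiced member, so the gap is the voiced alveolar affricate /dz/.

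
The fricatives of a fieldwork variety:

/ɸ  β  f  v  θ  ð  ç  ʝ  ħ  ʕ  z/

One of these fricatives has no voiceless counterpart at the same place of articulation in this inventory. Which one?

/z/

Bilabial: /ɸ/ ~ /β/
Labiodental: /f/ ~ /v/
Dental: /θ/ ~ /ð/
Palatal: /ç/ ~ /ʝ/
Pharyngeal: /ħ/ ~ /ʕ/
Alveolar: only /z/ (voiced); no voiceless partner.
So /z/ is the unpaired segment.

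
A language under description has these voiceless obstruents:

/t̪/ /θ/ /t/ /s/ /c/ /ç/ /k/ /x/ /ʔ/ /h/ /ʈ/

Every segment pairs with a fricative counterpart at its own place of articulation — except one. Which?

Dental: /t̪/ ~ /θ/
Alveolar: /t/ ~ /s/
Palatal: /c/ ~ /ç/
Velar: /k/ ~ /x/
Glottal: /ʔ/ ~ /h/
Retroflex: only /ʈ/ (stop); no fricative partner.
So /ʈ/ is the unpaired segment.

/ʈ/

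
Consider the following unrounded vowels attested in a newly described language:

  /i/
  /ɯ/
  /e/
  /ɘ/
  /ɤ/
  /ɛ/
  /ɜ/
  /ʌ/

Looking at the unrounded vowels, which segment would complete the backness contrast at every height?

high: front /i/, central —, back /ɯ/.
high-mid: front /e/, central /ɘ/, back /ɤ/.
low-mid: front /ɛ/, central /ɜ/, back /ʌ/.
The high row has no central member, so the gap is the high central unrounded vowel /ɨ/.

/ɨ/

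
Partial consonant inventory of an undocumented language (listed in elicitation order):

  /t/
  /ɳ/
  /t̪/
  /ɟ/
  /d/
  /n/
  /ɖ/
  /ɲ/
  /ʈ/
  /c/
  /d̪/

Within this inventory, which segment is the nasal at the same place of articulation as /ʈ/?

/ʈ/ is a voiceless retroflex stop.
The nasal at the same place is a retroflex nasal — in this inventory, /ɳ/.

/ɳ/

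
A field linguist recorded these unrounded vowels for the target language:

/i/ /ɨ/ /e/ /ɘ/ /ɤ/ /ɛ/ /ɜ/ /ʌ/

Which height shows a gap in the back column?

high

height            front     central   back    
high              i         ɨ         —       
high-mid          e         ɘ         ɤ       
low-mid           ɛ         ɜ         ʌ       
Every height has a back member except high, where /ɯ/ would be expected.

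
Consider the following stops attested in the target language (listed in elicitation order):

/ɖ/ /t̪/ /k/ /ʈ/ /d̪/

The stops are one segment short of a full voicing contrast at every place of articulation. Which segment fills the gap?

/ɡ/

Voiceless: /t̪/ (dental), /ʈ/ (retroflex), /k/ (velar).
Voiced: /d̪/ (dental), /ɖ/ (retroflex).
The velar row has no voiced member, so the gap is the voiced velar stop /ɡ/.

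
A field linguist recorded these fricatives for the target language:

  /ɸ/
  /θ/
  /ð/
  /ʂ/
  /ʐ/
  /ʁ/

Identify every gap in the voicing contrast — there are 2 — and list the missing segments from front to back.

place of articulation  voiceless  voiced  
bilabial          ɸ         —       
dental            θ         ð       
retroflex         ʂ         ʐ       
uvular            —         ʁ       
Gaps, from front to back: bilabial lacks voiced (/β/); uvular lacks voiceless (/χ/).

/β/, /χ/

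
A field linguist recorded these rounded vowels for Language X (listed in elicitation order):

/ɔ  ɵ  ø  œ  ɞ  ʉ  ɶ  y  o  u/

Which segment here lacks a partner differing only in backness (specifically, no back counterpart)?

High: /y/ ~ /ʉ/ ~ /u/
High-mid: /ø/ ~ /ɵ/ ~ /o/
Low-mid: /œ/ ~ /ɞ/ ~ /ɔ/
Low: only /ɶ/ (front); no back partner.
So /ɶ/ is the unpaired segment.

/ɶ/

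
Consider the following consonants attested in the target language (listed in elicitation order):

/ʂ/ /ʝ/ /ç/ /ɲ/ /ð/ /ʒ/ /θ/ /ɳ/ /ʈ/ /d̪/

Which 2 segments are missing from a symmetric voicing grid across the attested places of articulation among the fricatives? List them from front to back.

/ʃ/, /ʐ/

dental: voiceless /θ/, voiced /ð/.
postalveolar: voiceless —, voiced /ʒ/.
retroflex: voiceless /ʂ/, voiced —.
palatal: voiceless /ç/, voiced /ʝ/.
Gaps, from front to back: postalveolar lacks voiceless (/ʃ/); retroflex lacks voiced (/ʐ/).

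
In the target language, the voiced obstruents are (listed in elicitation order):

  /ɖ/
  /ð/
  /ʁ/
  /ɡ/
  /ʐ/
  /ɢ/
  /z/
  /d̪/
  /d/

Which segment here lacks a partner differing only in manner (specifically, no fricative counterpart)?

/ɡ/

Dental: /d̪/ ~ /ð/
Alveolar: /d/ ~ /z/
Retroflex: /ɖ/ ~ /ʐ/
Uvular: /ɢ/ ~ /ʁ/
Velar: only /ɡ/ (stop); no fricative partner.
So /ɡ/ is the unpaired segment.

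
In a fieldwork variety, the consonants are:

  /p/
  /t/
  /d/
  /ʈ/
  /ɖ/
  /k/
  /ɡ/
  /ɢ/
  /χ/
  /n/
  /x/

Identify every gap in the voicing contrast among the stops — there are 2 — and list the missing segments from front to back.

bilabial: voiceless /p/, voiced —.
alveolar: voiceless /t/, voiced /d/.
retroflex: voiceless /ʈ/, voiced /ɖ/.
velar: voiceless /k/, voiced /ɡ/.
uvular: voiceless —, voiced /ɢ/.
Gaps, from front to back: bilabial lacks voiced (/b/); uvular lacks voiceless (/q/).

/b/, /q/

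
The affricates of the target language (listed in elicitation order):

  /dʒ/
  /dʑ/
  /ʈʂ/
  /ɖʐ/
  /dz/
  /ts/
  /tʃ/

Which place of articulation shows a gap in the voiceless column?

Voiceless: /ts/ (alveolar), /tʃ/ (postalveolar), /ʈʂ/ (retroflex).
Voiced: /dz/ (alveolar), /dʒ/ (postalveolar), /ɖʐ/ (retroflex), /dʑ/ (alveolo-palatal).
Every place of articulation has a voiceless member except alveolo-palatal, where /tɕ/ would be expected.

alveolo-palatal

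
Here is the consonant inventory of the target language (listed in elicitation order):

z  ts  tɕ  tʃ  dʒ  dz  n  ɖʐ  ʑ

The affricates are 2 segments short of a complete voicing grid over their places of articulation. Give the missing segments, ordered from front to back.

alveolar: voiceless /ts/, voiced /dz/.
postalveolar: voiceless /tʃ/, voiced /dʒ/.
retroflex: voiceless —, voiced /ɖʐ/.
alveolo-palatal: voiceless /tɕ/, voiced —.
Gaps, from front to back: retroflex lacks voiceless (/ʈʂ/); alveolo-palatal lacks voiced (/dʑ/).

/ʈʂ/, /dʑ/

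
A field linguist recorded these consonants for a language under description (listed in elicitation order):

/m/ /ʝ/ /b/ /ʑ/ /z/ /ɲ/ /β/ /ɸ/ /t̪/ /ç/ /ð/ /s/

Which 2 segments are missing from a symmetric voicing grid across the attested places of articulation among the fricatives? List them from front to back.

/θ/, /ɕ/

bilabial: voiceless /ɸ/, voiced /β/.
dental: voiceless —, voiced /ð/.
alveolar: voiceless /s/, voiced /z/.
alveolo-palatal: voiceless —, voiced /ʑ/.
palatal: voiceless /ç/, voiced /ʝ/.
Gaps, from front to back: dental lacks voiceless (/θ/); alveolo-palatal lacks voiceless (/ɕ/).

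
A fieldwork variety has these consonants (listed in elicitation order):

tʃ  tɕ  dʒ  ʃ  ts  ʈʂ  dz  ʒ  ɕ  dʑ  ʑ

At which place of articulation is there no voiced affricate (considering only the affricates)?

retroflex

place of articulation  voiceless  voiced  
alveolar          ts        dz      
postalveolar      tʃ        dʒ      
retroflex         ʈʂ        —       
alveolo-palatal   tɕ        dʑ      
Every place of articulation has a voiced member except retroflex, where /ɖʐ/ would be expected.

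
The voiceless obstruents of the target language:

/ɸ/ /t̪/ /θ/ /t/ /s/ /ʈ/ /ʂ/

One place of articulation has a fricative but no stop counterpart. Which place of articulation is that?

bilabial

bilabial: stop —, fricative /ɸ/.
dental: stop /t̪/, fricative /θ/.
alveolar: stop /t/, fricative /s/.
retroflex: stop /ʈ/, fricative /ʂ/.
Every place of articulation has a stop member except bilabial, where /p/ would be expected.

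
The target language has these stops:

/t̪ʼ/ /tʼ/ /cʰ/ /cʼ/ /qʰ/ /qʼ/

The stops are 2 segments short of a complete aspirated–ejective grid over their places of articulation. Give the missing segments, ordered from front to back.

/t̪ʰ/, /tʰ/

Aspirated: /cʰ/ (palatal), /qʰ/ (uvular).
Ejective: /t̪ʼ/ (dental), /tʼ/ (alveolar), /cʼ/ (palatal), /qʼ/ (uvular).
Gaps, from front to back: dental lacks aspirated (/t̪ʰ/); alveolar lacks aspirated (/tʰ/).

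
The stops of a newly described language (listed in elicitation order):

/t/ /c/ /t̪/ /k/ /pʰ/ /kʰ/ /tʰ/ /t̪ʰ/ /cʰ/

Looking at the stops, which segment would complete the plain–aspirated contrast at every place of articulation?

Plain: /t̪/ (dental), /t/ (alveolar), /c/ (palatal), /k/ (velar).
Aspirated: /pʰ/ (bilabial), /t̪ʰ/ (dental), /tʰ/ (alveolar), /cʰ/ (palatal), /kʰ/ (velar).
The bilabial row has no plain member, so the gap is the plain bilabial stop /p/.

/p/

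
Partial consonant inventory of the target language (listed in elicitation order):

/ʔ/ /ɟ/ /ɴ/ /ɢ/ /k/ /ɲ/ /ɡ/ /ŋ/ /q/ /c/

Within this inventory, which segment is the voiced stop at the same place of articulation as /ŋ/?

/ŋ/ is a velar nasal.
The voiced stop at the same place is a voiced velar stop — in this inventory, /ɡ/.

/ɡ/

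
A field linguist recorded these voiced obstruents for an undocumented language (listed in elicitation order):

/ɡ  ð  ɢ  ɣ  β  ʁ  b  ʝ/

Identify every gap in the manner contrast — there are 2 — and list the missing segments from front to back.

/d̪/, /ɟ/

place of articulation  stop      fricative
bilabial          b         β       
dental            —         ð       
palatal           —         ʝ       
velar             ɡ         ɣ       
uvular            ɢ         ʁ       
Gaps, from front to back: dental lacks stop (/d̪/); palatal lacks stop (/ɟ/).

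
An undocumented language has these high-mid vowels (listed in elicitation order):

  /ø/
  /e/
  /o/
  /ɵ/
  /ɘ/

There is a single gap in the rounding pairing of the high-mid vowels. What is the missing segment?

Unrounded: /e/ (front), /ɘ/ (central).
Rounded: /ø/ (front), /ɵ/ (central), /o/ (back).
The back row has no unrounded member, so the gap is the back unrounded vowel /ɤ/.

/ɤ/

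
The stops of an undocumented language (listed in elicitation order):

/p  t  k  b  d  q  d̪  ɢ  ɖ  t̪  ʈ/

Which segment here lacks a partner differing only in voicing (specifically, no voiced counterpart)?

/k/

Bilabial: /p/ ~ /b/
Dental: /t̪/ ~ /d̪/
Alveolar: /t/ ~ /d/
Retroflex: /ʈ/ ~ /ɖ/
Uvular: /q/ ~ /ɢ/
Velar: only /k/ (voiceless); no voiced partner.
So /k/ is the unpaired segment.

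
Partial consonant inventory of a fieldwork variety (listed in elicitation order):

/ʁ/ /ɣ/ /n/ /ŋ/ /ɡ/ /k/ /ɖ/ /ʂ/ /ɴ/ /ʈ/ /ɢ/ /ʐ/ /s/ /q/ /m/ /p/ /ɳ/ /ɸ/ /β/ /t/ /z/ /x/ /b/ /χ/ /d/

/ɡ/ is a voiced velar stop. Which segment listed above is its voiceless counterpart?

/k/

The voiceless counterpart is a voiceless velar stop — in this inventory, /k/.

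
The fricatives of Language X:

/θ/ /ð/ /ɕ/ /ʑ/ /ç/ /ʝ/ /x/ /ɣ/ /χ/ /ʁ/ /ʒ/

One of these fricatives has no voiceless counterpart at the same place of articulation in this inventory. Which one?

/ʒ/

Dental: /θ/ ~ /ð/
Alveolo-palatal: /ɕ/ ~ /ʑ/
Palatal: /ç/ ~ /ʝ/
Velar: /x/ ~ /ɣ/
Uvular: /χ/ ~ /ʁ/
Postalveolar: only /ʒ/ (voiced); no voiceless partner.
So /ʒ/ is the unpaired segment.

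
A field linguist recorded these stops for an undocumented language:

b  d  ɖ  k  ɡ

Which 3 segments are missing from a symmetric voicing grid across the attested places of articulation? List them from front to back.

/p/, /t/, /ʈ/

bilabial: voiceless —, voiced /b/.
alveolar: voiceless —, voiced /d/.
retroflex: voiceless —, voiced /ɖ/.
velar: voiceless /k/, voiced /ɡ/.
Gaps, from front to back: bilabial lacks voiceless (/p/); alveolar lacks voiceless (/t/); retroflex lacks voiceless (/ʈ/).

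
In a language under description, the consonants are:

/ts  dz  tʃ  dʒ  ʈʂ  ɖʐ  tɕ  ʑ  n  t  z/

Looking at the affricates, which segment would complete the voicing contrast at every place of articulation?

Voiceless: /ts/ (alveolar), /tʃ/ (postalveolar), /ʈʂ/ (retroflex), /tɕ/ (alveolo-palatal).
Voiced: /dz/ (alveolar), /dʒ/ (postalveolar), /ɖʐ/ (retroflex).
The alveolo-palatal row has no voiced member, so the gap is the voiced alveolo-palatal affricate /dʑ/.

/dʑ/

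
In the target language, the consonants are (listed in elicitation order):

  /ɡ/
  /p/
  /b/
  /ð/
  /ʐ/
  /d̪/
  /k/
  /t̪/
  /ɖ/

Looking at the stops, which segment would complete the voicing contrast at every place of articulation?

/ʈ/

bilabial: voiceless /p/, voiced /b/.
dental: voiceless /t̪/, voiced /d̪/.
retroflex: voiceless —, voiced /ɖ/.
velar: voiceless /k/, voiced /ɡ/.
The retroflex row has no voiceless member, so the gap is the voiceless retroflex stop /ʈ/.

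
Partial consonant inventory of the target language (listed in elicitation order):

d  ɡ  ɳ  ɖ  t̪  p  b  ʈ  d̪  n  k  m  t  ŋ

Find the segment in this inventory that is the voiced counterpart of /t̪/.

/t̪/ is a voiceless dental stop.
The voiced counterpart is a voiced dental stop — in this inventory, /d̪/.

/d̪/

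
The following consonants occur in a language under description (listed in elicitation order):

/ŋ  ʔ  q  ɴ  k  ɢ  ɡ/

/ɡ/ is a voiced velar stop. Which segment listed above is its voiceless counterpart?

/k/

The voiceless counterpart is a voiceless velar stop — in this inventory, /k/.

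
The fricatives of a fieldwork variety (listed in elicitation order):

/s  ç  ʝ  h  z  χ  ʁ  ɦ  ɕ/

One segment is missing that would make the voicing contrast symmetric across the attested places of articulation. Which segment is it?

place of articulation  voiceless  voiced  
alveolar          s         z       
alveolo-palatal   ɕ         —       
palatal           ç         ʝ       
uvular            χ         ʁ       
glottal           h         ɦ       
The alveolo-palatal row has no voiced member, so the gap is the voiced alveolo-palatal fricative /ʑ/.

/ʑ/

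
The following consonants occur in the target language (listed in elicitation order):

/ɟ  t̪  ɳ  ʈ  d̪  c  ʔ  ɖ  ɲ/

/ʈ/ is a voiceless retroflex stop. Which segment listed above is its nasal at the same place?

The nasal at the same place is a retroflex nasal — in this inventory, /ɳ/.

/ɳ/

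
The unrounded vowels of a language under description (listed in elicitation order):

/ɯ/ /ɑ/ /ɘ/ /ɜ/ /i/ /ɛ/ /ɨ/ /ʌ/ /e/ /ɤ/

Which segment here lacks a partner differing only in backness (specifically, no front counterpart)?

High: /i/ ~ /ɨ/ ~ /ɯ/
High-mid: /e/ ~ /ɘ/ ~ /ɤ/
Low-mid: /ɛ/ ~ /ɜ/ ~ /ʌ/
Low: only /ɑ/ (back); no front partner.
So /ɑ/ is the unpaired segment.

/ɑ/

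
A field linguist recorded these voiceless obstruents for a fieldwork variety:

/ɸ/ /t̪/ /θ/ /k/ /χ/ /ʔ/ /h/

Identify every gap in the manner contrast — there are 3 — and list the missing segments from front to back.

/p/, /x/, /q/

place of articulation  stop      fricative
bilabial          —         ɸ       
dental            t̪        θ       
velar             k         —       
uvular            —         χ       
glottal           ʔ         h       
Gaps, from front to back: bilabial lacks stop (/p/); velar lacks fricative (/x/); uvular lacks stop (/q/).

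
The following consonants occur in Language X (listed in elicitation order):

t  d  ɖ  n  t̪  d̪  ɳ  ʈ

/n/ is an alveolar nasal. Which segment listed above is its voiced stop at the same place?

The voiced stop at the same place is a voiced alveolar stop — in this inventory, /d/.

/d/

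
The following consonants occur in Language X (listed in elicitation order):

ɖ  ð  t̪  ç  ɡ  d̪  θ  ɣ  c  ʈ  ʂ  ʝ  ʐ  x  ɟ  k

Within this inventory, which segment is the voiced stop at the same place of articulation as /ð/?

/ð/ is a voiced dental fricative.
The voiced stop at the same place is a voiced dental stop — in this inventory, /d̪/.

/d̪/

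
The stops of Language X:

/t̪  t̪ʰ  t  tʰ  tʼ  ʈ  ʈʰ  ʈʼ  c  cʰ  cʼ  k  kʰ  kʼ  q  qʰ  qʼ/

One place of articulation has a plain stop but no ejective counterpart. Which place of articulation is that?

dental

place of articulation  plain     aspirated  ejective
dental            t̪        t̪ʰ       —       
alveolar          t         tʰ        tʼ      
retroflex         ʈ         ʈʰ        ʈʼ      
palatal           c         cʰ        cʼ      
velar             k         kʰ        kʼ      
uvular            q         qʰ        qʼ      
Every place of articulation has an ejective member except dental, where /t̪ʼ/ would be expected.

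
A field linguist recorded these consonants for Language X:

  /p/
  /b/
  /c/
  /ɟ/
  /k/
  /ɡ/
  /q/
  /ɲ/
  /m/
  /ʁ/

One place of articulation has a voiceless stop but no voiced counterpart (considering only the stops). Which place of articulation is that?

uvular

Voiceless: /p/ (bilabial), /c/ (palatal), /k/ (velar), /q/ (uvular).
Voiced: /b/ (bilabial), /ɟ/ (palatal), /ɡ/ (velar).
Every place of articulation has a voiced member except uvular, where /ɢ/ would be expected.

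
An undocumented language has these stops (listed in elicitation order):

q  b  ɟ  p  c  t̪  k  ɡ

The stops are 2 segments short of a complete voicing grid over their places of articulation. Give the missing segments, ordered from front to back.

Voiceless: /p/ (bilabial), /t̪/ (dental), /c/ (palatal), /k/ (velar), /q/ (uvular).
Voiced: /b/ (bilabial), /ɟ/ (palatal), /ɡ/ (velar).
Gaps, from front to back: dental lacks voiced (/d̪/); uvular lacks voiced (/ɢ/).

/d̪/, /ɢ/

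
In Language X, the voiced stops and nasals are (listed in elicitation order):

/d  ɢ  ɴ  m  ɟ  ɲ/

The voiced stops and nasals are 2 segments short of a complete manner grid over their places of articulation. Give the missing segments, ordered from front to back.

place of articulation  oral stop  nasal   
bilabial          —         m       
alveolar          d         —       
palatal           ɟ         ɲ       
uvular            ɢ         ɴ       
Gaps, from front to back: bilabial lacks oral stop (/b/); alveolar lacks nasal (/n/).

/b/, /n/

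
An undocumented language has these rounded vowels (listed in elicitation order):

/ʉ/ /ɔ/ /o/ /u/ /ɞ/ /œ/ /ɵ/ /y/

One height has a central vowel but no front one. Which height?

high: front /y/, central /ʉ/, back /u/.
high-mid: front —, central /ɵ/, back /o/.
low-mid: front /œ/, central /ɞ/, back /ɔ/.
Every height has a front member except high-mid, where /ø/ would be expected.

high-mid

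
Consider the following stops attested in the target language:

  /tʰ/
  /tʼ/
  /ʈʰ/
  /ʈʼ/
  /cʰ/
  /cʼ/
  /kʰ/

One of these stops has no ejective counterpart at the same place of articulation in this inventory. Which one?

Alveolar: /tʰ/ ~ /tʼ/
Retroflex: /ʈʰ/ ~ /ʈʼ/
Palatal: /cʰ/ ~ /cʼ/
Velar: only /kʰ/ (aspirated); no ejective partner.
So /kʰ/ is the unpaired segment.

/kʰ/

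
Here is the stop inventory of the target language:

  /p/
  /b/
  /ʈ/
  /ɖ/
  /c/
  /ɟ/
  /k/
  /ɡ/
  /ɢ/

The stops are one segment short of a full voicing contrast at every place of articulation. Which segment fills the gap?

place of articulation  voiceless  voiced  
bilabial          p         b       
retroflex         ʈ         ɖ       
palatal           c         ɟ       
velar             k         ɡ       
uvular            —         ɢ       
The uvular row has no voiceless member, so the gap is the voiceless uvular stop /q/.

/q/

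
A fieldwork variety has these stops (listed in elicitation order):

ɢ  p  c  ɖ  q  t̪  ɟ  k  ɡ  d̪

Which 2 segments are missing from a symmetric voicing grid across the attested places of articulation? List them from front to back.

bilabial: voiceless /p/, voiced —.
dental: voiceless /t̪/, voiced /d̪/.
retroflex: voiceless —, voiced /ɖ/.
palatal: voiceless /c/, voiced /ɟ/.
velar: voiceless /k/, voiced /ɡ/.
uvular: voiceless /q/, voiced /ɢ/.
Gaps, from front to back: bilabial lacks voiced (/b/); retroflex lacks voiceless (/ʈ/).

/b/, /ʈ/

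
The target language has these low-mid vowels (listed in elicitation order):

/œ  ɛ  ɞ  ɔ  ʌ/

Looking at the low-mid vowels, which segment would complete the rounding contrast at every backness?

front: unrounded /ɛ/, rounded /œ/.
central: unrounded —, rounded /ɞ/.
back: unrounded /ʌ/, rounded /ɔ/.
The central row has no unrounded member, so the gap is the central unrounded vowel /ɜ/.

/ɜ/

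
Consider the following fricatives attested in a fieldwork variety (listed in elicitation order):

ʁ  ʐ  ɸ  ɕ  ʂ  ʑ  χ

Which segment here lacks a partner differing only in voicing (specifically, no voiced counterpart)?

/ɸ/

Retroflex: /ʂ/ ~ /ʐ/
Alveolo-palatal: /ɕ/ ~ /ʑ/
Uvular: /χ/ ~ /ʁ/
Bilabial: only /ɸ/ (voiceless); no voiced partner.
So /ɸ/ is the unpaired segment.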